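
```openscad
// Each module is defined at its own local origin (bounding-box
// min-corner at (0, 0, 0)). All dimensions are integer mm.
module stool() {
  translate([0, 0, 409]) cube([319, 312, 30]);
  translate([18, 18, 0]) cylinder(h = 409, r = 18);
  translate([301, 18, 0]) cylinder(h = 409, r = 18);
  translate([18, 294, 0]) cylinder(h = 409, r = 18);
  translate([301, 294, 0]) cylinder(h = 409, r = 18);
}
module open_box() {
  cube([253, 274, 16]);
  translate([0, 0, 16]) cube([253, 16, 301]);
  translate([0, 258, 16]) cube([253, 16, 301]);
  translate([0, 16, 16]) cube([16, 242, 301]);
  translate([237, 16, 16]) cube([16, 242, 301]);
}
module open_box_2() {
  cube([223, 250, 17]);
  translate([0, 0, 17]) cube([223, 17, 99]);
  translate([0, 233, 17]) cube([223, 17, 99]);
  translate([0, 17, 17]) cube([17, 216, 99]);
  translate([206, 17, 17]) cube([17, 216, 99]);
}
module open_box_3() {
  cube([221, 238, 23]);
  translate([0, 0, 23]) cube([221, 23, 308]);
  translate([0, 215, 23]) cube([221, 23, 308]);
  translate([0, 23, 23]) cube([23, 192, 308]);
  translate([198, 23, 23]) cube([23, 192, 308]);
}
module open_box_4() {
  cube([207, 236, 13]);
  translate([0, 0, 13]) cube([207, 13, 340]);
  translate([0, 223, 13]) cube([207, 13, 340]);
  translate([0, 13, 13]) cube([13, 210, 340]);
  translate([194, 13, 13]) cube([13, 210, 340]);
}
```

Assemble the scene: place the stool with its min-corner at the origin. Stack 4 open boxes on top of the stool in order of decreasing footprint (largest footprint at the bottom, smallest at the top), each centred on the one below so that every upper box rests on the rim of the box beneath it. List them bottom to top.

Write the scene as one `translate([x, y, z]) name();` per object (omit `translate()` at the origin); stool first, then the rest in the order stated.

stool();
translate([33, 19, 439]) open_box();
translate([48, 31, 756]) open_box_2();
translate([49, 37, 872]) open_box_3();
translate([56, 38, 1203]) open_box_4();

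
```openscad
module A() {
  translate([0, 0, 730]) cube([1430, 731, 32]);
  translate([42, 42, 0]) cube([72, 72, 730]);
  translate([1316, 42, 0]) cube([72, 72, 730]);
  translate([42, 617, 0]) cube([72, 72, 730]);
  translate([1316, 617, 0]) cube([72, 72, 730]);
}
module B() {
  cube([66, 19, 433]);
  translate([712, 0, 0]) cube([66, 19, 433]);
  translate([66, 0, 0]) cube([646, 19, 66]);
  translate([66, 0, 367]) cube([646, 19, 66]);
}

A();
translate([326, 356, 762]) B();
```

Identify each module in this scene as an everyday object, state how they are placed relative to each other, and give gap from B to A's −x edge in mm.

A is a table. B is a picture frame. The picture frame is on top of the table, centred. The gap from the picture frame to the table's −x edge is 326 mm.

The picture frame's min-x is at 326; the table's min-x is 0; gap = 326 mm.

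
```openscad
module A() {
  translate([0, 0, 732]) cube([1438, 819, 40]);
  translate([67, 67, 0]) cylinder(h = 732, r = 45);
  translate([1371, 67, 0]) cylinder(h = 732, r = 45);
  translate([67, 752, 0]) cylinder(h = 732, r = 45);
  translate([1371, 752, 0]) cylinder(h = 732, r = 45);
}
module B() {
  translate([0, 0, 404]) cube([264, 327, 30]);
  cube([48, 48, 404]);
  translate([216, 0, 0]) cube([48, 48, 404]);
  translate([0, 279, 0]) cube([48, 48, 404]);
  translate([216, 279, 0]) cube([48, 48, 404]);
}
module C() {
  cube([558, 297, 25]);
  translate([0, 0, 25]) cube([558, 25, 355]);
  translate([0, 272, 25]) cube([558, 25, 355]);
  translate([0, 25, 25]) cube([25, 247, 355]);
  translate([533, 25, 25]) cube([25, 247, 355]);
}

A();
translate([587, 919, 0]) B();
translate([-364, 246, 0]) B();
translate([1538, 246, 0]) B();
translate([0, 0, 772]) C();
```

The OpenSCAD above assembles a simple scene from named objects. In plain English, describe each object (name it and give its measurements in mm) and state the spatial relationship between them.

A is a rectangular dining table. The top is 1438×819×40 mm with its upper surface at z = 772 mm. It stands on four round legs of 90 mm diameter, each leg's bounding box inset 22 mm from the nearest pair of top edges, running from the floor to the underside of the top.

B is a four-legged stool. The seat is a 264×327×30 mm slab whose top surface is at z = 434 mm; four square legs, each 48×48 mm in cross-section, run from the floor (z = 0) to the underside of the seat, each flush with a corner of the seat.

C is an open-topped rectangular box: outside dimensions 558×297×380 mm, with a uniform wall and base thickness of 25 mm. The base is a full 558×297 slab on the floor; four walls sit on top of the base. The front and back walls (the −y and +y sides) span the full width; the two side walls fit between them.

Three stools sit around the table at the +y, −x, +x sides. The open box is on top of the table.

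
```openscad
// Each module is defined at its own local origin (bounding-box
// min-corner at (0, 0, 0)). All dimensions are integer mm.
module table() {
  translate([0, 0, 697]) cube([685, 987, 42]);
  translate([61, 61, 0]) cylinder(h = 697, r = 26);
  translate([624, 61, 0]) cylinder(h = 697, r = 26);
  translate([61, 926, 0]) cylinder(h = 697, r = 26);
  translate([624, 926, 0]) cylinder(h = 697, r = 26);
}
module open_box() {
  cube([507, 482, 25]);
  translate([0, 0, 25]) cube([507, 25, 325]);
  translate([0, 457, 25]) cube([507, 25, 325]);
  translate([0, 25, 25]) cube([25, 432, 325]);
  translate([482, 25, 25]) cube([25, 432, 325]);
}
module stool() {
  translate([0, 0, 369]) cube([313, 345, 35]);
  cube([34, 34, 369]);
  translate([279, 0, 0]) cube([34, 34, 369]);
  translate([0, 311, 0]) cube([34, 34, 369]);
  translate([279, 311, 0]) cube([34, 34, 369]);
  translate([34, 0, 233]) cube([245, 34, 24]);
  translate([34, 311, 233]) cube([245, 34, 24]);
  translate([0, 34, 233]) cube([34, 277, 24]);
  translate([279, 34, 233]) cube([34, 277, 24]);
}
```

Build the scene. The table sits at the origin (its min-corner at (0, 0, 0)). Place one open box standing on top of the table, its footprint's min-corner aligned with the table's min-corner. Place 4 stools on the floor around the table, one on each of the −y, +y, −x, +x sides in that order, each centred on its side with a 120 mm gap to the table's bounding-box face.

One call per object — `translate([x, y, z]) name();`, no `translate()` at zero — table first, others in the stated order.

table();
translate([0, 0, 739]) open_box();
translate([186, -465, 0]) stool();
translate([186, 1107, 0]) stool();
translate([-433, 321, 0]) stool();
translate([805, 321, 0]) stool();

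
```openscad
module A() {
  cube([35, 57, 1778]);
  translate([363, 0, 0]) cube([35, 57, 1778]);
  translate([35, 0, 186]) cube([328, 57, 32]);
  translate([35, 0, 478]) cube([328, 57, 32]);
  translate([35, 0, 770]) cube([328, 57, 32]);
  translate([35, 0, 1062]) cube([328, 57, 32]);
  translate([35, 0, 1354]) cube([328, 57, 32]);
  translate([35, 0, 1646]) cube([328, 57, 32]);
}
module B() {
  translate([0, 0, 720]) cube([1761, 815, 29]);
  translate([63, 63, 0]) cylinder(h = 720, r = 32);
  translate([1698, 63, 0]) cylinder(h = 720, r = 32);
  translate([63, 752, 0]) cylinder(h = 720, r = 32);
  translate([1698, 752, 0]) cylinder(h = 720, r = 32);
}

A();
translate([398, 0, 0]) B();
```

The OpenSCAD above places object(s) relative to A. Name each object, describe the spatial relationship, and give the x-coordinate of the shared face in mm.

A is a ladder. B is a table. The table is against the ladder's +x side, with their −y faces flush. The x-coordinate of the shared face is 398 mm.

The ladder's +x face and the table's −x face are both at x = 398 mm.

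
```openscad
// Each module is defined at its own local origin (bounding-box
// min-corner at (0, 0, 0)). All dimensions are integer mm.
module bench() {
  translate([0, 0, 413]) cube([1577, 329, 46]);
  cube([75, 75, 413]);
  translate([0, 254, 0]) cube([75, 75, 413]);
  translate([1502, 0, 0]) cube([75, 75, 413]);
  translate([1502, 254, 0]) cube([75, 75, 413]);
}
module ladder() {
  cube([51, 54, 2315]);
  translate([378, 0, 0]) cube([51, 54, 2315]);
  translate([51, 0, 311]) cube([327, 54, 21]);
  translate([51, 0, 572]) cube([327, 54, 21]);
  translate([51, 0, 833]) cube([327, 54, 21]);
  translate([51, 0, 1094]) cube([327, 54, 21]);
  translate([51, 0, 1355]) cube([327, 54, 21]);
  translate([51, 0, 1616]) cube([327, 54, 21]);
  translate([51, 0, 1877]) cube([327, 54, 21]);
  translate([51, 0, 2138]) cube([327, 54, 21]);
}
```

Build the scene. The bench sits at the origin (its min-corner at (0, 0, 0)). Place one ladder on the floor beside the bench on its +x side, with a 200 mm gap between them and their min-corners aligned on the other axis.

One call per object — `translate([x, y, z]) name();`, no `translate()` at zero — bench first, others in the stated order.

bench();
translate([1777, 0, 0]) ladder();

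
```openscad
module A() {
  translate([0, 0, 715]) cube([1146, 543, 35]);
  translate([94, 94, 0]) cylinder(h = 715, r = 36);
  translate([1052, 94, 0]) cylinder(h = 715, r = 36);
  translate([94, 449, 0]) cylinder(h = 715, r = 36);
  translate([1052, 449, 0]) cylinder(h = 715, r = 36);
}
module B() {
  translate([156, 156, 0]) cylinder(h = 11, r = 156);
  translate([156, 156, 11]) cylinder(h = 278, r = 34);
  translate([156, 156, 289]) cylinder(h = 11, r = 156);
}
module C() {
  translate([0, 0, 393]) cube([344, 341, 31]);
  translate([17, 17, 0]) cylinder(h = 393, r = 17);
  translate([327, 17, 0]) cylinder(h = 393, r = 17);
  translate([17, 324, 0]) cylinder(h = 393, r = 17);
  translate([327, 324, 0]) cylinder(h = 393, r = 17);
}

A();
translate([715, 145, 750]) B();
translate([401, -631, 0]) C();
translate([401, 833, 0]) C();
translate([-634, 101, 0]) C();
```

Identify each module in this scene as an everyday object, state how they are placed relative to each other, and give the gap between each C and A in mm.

Each stool's nearest face is 290 mm from the table's bounding box.

A is a table. B is a spool. C is a stool. The spool is on top of the table. Three stools sit around the table at the −y, +y, −x sides. The gap between each stool and the table is 290 mm.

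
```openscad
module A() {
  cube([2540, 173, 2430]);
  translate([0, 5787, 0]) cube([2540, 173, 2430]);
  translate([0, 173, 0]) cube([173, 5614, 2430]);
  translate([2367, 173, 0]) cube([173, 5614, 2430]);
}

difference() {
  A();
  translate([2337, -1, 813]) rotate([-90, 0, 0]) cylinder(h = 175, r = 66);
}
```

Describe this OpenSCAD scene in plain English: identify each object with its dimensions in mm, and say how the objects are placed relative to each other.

A is a box-shaped house frame (walls only): outside footprint 2540×5960 mm, wall height 2430 mm, wall thickness 173 mm. The two y-facing walls run the full x-width; the two x-facing walls fit between the inner faces of the y-facing walls.

The house frame has a circular hole of radius 66 mm through its front wall, centred at (x = 2337, z = 813).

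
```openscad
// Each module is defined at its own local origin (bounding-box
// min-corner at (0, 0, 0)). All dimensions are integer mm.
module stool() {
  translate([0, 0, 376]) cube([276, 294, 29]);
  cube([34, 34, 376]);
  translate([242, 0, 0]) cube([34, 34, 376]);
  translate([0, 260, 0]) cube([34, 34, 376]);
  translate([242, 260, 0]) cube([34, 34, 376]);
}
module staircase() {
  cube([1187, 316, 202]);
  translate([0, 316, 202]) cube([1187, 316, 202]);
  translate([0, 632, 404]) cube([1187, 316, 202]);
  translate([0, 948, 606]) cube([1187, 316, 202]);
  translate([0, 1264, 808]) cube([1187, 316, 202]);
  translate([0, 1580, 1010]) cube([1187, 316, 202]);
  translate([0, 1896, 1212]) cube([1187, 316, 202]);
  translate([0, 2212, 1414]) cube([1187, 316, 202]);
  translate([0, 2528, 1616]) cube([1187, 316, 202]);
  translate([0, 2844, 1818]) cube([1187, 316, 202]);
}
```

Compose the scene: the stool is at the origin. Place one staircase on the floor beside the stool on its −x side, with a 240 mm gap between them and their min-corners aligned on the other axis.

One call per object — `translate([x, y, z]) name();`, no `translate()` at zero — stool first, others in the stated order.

stool();
translate([-1427, 0, 0]) staircase();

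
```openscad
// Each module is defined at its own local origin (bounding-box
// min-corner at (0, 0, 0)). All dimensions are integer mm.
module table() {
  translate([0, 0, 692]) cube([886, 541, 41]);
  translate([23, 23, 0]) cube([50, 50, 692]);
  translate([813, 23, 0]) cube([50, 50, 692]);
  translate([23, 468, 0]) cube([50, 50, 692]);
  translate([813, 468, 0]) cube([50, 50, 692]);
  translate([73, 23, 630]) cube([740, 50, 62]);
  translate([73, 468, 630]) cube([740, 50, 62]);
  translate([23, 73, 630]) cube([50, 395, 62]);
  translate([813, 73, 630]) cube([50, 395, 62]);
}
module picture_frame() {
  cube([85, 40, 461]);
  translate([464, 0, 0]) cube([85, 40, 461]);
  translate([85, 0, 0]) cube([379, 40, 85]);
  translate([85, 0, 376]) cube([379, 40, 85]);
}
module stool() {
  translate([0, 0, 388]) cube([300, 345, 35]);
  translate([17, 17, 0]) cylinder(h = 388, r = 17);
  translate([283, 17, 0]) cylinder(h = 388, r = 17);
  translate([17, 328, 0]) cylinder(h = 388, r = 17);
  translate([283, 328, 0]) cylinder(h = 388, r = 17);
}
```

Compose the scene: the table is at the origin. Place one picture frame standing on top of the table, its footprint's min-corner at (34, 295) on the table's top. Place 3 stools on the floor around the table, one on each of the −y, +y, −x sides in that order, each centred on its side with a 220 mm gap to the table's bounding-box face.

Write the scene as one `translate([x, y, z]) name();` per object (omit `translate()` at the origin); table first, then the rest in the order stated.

table();
translate([34, 295, 733]) picture_frame();
translate([293, -565, 0]) stool();
translate([293, 761, 0]) stool();
translate([-520, 98, 0]) stool();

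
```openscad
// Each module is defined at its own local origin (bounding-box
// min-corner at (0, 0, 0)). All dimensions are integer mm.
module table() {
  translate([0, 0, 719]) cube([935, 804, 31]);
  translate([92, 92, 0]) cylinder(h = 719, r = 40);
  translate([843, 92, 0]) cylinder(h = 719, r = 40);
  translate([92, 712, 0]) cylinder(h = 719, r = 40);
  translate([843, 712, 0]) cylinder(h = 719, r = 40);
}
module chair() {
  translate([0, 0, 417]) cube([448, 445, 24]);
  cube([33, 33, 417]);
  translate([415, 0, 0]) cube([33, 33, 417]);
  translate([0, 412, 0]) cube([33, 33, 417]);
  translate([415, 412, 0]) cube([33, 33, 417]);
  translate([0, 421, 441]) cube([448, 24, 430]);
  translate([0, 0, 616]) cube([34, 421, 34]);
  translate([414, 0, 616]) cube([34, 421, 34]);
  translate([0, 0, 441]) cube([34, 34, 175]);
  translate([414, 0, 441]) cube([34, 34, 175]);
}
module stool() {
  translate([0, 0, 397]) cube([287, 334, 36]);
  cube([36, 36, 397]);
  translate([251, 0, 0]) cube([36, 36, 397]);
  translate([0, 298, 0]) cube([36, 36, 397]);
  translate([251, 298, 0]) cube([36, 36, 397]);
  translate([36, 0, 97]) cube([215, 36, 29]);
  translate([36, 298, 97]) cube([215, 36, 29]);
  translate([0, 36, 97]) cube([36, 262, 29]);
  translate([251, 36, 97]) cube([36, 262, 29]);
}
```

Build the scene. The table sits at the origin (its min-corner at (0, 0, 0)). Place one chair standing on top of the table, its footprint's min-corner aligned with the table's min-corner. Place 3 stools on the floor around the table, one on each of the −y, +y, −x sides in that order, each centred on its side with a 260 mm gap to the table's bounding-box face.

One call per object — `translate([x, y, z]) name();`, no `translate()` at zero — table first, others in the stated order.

table();
translate([0, 0, 750]) chair();
translate([324, -594, 0]) stool();
translate([324, 1064, 0]) stool();
translate([-547, 235, 0]) stool();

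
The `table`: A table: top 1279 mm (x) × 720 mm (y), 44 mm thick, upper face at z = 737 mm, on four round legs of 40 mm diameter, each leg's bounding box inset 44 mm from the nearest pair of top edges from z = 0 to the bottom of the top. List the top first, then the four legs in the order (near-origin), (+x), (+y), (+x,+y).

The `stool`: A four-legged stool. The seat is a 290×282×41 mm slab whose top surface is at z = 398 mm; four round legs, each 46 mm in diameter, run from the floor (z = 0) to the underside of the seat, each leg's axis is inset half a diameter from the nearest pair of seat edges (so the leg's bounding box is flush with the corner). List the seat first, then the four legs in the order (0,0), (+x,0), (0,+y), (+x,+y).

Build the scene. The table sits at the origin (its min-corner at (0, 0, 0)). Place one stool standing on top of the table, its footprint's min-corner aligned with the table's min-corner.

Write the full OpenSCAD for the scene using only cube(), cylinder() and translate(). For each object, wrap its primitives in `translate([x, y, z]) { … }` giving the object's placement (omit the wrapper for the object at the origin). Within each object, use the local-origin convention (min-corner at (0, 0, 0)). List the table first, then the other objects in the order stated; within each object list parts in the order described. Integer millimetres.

translate([0, 0, 693]) cube([1279, 720, 44]);
translate([64, 64, 0]) cylinder(h = 693, r = 20);
translate([1215, 64, 0]) cylinder(h = 693, r = 20);
translate([64, 656, 0]) cylinder(h = 693, r = 20);
translate([1215, 656, 0]) cylinder(h = 693, r = 20);
translate([0, 0, 737]) {
  translate([0, 0, 357]) cube([290, 282, 41]);
  translate([23, 23, 0]) cylinder(h = 357, r = 23);
  translate([267, 23, 0]) cylinder(h = 357, r = 23);
  translate([23, 259, 0]) cylinder(h = 357, r = 23);
  translate([267, 259, 0]) cylinder(h = 357, r = 23);
}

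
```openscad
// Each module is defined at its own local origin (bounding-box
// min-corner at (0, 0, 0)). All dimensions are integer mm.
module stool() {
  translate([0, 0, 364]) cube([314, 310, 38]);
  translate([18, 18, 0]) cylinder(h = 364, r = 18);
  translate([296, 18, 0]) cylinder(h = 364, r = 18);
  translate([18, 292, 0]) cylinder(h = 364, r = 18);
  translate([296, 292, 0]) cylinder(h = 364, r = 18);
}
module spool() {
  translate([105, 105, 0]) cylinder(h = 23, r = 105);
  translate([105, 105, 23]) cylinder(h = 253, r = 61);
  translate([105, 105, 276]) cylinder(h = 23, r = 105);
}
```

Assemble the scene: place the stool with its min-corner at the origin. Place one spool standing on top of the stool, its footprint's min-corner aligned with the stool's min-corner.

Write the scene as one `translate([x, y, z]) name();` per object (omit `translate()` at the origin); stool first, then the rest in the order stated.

stool();
translate([0, 0, 402]) spool();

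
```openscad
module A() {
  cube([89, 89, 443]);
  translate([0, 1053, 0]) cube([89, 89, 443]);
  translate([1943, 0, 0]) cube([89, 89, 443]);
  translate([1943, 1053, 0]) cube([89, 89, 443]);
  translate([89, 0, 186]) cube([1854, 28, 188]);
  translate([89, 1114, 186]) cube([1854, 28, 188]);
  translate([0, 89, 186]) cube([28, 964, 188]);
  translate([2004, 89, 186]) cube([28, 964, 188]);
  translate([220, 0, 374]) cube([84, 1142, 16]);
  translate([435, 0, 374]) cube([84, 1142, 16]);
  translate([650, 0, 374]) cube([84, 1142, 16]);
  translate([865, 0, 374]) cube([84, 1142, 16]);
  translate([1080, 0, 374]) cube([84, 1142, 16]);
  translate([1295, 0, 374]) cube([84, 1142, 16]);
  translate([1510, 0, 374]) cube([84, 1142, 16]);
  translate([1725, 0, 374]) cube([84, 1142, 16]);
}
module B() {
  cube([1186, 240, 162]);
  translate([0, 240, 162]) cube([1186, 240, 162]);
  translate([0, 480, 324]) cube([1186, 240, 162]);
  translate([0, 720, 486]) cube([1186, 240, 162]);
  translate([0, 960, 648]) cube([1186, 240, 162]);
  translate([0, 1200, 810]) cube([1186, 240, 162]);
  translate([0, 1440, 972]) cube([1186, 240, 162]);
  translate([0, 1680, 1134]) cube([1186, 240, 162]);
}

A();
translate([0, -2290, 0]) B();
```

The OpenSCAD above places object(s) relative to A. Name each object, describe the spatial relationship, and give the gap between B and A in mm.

A is a bed frame. B is a staircase. The staircase is on the floor beside the bed frame on its −y side. The gap between the staircase and the bed frame is 370 mm.

The staircase's nearest face is 370 mm from the bed frame's −y face.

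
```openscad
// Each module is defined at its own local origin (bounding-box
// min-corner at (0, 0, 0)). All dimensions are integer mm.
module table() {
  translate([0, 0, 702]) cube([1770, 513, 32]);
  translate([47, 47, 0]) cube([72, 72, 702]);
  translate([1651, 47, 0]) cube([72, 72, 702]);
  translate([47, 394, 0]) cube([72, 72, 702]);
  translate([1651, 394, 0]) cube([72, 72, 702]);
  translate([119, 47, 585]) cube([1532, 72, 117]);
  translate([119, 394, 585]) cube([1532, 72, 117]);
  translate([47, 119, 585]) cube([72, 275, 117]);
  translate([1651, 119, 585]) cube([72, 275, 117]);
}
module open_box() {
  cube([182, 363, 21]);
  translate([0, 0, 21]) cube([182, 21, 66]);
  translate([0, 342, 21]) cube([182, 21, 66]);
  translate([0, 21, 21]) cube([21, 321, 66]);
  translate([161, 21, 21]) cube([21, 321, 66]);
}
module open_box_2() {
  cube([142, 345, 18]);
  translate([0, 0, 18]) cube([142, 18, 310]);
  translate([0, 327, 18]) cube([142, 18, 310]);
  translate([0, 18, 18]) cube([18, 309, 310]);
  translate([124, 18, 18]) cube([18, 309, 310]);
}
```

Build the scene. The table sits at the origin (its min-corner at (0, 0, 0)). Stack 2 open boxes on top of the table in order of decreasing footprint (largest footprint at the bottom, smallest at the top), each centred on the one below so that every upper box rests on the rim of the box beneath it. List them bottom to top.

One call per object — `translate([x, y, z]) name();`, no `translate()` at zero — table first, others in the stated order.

table();
translate([794, 75, 734]) open_box();
translate([814, 84, 821]) open_box_2();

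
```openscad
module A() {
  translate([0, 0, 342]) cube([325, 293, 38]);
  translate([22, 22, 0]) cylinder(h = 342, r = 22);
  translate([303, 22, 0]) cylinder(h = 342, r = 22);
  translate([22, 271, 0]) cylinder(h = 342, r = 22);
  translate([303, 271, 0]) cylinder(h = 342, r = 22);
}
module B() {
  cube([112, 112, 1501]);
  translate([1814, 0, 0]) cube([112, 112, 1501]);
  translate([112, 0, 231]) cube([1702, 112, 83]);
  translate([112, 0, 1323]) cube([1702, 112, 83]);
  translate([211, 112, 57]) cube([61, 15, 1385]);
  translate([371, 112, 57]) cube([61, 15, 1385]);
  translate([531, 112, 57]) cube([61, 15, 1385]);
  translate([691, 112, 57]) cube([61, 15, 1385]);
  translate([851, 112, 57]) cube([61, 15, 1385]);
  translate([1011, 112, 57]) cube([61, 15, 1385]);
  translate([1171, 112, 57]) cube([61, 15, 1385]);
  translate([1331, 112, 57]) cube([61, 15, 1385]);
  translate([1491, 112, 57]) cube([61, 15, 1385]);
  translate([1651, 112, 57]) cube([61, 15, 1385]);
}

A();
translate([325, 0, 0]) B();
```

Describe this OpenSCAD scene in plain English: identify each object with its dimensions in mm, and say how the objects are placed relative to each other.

A is a four-legged stool. The seat is a 325×293×38 mm slab whose top surface is at z = 380 mm; four round legs, each 44 mm in diameter, run from the floor (z = 0) to the underside of the seat, each leg's axis is inset half a diameter from the nearest pair of seat edges (so the leg's bounding box is flush with the corner).

B is a fence section. Two 112×112 mm posts, 1501 mm tall, stand on the floor with a clear span of 1702 mm between their inner faces. Two horizontal rails of 112×83 mm section span the gap between the posts with their undersides at z = 231 mm and z = 1323 mm, flush with the posts' −y face. 10 pickets, each 61 mm wide, 15 mm thick and 1385 mm tall, are fixed to the +y face of the rails with their bottoms at z = 57 mm, evenly spaced across the span with equal gaps (rounded down to the nearest mm) at the −x end and between each pair — any rounding remainder accumulates at the +x end.

The fence section is against the stool's +x side, with their −y faces flush.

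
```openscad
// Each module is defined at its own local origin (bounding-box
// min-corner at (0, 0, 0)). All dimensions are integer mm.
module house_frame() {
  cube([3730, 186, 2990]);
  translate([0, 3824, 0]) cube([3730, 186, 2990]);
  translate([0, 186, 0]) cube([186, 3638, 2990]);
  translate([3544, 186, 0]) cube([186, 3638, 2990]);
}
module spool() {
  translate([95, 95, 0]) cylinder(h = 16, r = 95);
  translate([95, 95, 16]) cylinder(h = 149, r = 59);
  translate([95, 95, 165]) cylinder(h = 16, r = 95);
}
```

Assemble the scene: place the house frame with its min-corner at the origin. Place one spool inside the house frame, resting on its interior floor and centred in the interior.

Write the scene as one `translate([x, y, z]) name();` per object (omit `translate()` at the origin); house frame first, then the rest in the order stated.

house_frame();
translate([1770, 1910, 0]) spool();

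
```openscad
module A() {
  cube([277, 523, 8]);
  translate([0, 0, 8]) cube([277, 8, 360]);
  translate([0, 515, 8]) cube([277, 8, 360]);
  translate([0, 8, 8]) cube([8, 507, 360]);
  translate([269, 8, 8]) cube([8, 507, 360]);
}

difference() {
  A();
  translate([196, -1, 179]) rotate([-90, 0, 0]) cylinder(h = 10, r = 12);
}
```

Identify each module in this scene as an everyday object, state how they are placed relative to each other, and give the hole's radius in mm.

A is an open box. The open box has a circular hole through its front wall. The hole's radius is 12 mm.

The subtracted cylinder has r = 12 mm.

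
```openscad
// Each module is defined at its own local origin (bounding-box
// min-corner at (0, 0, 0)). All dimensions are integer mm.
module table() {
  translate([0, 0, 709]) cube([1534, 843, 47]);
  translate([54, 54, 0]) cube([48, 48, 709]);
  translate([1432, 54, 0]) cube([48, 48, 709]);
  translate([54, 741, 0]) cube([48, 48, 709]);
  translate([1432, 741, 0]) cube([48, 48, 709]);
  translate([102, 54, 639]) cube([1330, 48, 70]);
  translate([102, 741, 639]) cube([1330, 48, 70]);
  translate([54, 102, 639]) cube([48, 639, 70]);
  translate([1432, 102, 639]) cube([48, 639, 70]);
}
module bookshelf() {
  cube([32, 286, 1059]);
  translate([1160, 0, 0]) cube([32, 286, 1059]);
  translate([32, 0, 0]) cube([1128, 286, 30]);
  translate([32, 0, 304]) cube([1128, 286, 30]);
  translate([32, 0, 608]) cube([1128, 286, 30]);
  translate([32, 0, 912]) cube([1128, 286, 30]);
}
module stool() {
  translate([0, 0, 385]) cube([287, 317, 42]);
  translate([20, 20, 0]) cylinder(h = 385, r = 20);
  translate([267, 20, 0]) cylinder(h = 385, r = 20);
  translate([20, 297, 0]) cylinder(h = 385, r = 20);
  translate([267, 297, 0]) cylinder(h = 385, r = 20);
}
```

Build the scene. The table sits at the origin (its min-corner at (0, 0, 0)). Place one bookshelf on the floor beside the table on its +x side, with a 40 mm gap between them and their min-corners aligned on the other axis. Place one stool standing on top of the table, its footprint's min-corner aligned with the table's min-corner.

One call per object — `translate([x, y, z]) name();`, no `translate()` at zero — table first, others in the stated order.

table();
translate([1574, 0, 0]) bookshelf();
translate([0, 0, 756]) stool();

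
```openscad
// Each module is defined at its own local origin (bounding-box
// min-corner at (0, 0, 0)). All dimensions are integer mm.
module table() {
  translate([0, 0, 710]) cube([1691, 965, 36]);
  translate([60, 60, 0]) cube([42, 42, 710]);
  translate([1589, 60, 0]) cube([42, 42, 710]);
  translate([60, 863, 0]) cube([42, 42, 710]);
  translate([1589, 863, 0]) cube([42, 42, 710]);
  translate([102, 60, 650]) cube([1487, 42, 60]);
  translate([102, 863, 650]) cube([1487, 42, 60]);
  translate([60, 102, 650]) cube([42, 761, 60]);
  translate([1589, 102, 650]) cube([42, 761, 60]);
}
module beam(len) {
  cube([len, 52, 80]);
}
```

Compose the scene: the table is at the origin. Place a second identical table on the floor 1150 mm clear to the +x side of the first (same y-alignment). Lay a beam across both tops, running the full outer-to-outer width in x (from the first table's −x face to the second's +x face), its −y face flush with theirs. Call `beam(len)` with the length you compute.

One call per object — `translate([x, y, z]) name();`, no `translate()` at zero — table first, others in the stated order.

table();
translate([2841, 0, 0]) table();
translate([0, 0, 746]) beam(4532);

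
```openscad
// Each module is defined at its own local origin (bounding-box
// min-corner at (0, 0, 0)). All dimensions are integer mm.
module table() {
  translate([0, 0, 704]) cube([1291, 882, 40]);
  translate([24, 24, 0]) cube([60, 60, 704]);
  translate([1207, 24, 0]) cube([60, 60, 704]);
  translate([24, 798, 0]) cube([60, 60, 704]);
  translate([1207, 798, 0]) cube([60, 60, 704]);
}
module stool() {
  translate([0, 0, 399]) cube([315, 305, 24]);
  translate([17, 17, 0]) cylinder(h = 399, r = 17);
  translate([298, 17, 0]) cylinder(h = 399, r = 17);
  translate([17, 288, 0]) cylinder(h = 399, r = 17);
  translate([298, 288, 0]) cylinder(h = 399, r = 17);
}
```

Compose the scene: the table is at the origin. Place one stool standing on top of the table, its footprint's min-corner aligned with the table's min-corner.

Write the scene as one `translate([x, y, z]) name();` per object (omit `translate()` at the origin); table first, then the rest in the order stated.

table();
translate([0, 0, 744]) stool();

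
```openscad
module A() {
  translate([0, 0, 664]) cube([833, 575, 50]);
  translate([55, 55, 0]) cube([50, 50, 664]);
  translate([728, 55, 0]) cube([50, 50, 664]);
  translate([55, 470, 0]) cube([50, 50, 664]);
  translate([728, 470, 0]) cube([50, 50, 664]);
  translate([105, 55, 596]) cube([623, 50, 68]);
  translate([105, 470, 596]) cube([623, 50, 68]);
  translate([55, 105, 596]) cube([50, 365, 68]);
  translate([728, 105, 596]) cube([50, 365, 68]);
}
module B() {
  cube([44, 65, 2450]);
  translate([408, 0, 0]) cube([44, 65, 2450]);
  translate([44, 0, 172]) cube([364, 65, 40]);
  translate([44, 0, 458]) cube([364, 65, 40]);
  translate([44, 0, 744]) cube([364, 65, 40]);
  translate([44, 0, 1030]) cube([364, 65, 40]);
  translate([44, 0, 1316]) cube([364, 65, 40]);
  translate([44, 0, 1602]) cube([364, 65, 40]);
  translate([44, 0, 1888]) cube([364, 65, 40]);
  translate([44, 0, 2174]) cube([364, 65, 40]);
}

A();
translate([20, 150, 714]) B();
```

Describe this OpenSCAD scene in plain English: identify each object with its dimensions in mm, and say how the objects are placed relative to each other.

A is a table: top 833 mm (x) × 575 mm (y), 50 mm thick, upper face at z = 714 mm, on four 50×50 mm square legs, each inset 55 mm from the nearest pair of top edges, running from z = 0 to the bottom of the top. Four apron rails, 50 mm thick and 68 mm tall, run between adjacent legs with their top edges flush with the underside of the top and their outer faces flush with the legs' outer faces.

B is a straight ladder. Two 44×65 mm vertical rails, 2450 mm tall, stand 452 mm apart (outside-to-outside) with their front faces coplanar on the −y side. 8 rungs, each 65 mm deep and 40 mm tall, span between the inner faces of the rails, front faces flush with the rails. The lowest rung's underside is at z = 172 mm and rungs are spaced 286 mm apart (underside to underside).

The ladder is on top of the table.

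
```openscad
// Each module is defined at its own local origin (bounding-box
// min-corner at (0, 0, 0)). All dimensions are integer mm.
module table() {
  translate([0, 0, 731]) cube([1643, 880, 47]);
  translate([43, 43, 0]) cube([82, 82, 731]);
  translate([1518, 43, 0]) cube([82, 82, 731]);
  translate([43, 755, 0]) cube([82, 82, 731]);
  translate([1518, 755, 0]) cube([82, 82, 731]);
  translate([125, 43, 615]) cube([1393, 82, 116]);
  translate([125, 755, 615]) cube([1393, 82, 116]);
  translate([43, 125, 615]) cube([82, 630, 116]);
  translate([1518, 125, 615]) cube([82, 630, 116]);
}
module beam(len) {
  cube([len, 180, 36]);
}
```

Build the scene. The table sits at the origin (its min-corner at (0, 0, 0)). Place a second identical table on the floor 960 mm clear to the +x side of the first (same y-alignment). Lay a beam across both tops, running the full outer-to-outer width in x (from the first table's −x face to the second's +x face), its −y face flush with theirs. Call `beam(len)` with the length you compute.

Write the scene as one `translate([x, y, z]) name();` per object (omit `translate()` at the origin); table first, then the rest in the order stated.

table();
translate([2603, 0, 0]) table();
translate([0, 0, 778]) beam(4246);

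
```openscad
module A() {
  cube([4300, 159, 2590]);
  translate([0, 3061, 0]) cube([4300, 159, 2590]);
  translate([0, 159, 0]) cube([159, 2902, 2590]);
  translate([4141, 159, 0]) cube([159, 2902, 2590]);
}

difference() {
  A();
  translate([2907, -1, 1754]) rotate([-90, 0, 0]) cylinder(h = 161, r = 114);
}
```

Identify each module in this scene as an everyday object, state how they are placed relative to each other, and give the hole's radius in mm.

The subtracted cylinder has r = 114 mm.

A is a house frame. The house frame has a circular hole through its front wall. The hole's radius is 114 mm.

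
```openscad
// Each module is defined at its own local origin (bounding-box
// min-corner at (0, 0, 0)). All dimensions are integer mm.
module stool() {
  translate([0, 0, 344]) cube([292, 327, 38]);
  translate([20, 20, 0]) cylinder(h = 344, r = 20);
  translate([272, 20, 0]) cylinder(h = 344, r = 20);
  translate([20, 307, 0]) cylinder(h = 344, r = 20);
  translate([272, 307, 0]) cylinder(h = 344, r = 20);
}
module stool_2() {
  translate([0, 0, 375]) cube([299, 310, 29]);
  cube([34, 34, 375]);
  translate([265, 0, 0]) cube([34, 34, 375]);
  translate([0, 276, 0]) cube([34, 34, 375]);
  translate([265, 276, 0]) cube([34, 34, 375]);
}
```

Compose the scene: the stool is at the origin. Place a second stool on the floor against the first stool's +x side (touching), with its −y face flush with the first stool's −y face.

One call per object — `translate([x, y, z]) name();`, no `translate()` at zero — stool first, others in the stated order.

stool();
translate([292, 0, 0]) stool_2();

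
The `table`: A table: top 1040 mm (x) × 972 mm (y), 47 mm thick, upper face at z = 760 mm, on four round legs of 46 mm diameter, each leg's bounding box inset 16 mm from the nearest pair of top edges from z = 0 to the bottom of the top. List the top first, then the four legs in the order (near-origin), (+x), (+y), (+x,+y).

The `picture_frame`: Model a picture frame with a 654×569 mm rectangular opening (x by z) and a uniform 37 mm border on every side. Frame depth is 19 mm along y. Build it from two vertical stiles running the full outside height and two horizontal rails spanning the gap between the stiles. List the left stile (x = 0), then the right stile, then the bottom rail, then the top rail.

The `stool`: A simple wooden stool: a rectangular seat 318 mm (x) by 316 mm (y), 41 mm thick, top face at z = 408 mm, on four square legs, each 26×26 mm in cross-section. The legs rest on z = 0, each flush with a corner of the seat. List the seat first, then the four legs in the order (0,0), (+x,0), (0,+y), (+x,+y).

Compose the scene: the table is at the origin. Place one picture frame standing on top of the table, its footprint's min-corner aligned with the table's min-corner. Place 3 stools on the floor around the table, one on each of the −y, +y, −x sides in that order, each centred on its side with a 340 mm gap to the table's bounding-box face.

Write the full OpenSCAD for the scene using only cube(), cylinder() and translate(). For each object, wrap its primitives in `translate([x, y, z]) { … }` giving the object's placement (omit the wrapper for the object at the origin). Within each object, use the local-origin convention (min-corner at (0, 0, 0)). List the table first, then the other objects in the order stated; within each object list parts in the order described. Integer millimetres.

translate([0, 0, 713]) cube([1040, 972, 47]);
translate([39, 39, 0]) cylinder(h = 713, r = 23);
translate([1001, 39, 0]) cylinder(h = 713, r = 23);
translate([39, 933, 0]) cylinder(h = 713, r = 23);
translate([1001, 933, 0]) cylinder(h = 713, r = 23);
translate([0, 0, 760]) {
  cube([37, 19, 643]);
  translate([691, 0, 0]) cube([37, 19, 643]);
  translate([37, 0, 0]) cube([654, 19, 37]);
  translate([37, 0, 606]) cube([654, 19, 37]);
}
translate([361, -656, 0]) {
  translate([0, 0, 367]) cube([318, 316, 41]);
  cube([26, 26, 367]);
  translate([292, 0, 0]) cube([26, 26, 367]);
  translate([0, 290, 0]) cube([26, 26, 367]);
  translate([292, 290, 0]) cube([26, 26, 367]);
}
translate([361, 1312, 0]) {
  translate([0, 0, 367]) cube([318, 316, 41]);
  cube([26, 26, 367]);
  translate([292, 0, 0]) cube([26, 26, 367]);
  translate([0, 290, 0]) cube([26, 26, 367]);
  translate([292, 290, 0]) cube([26, 26, 367]);
}
translate([-658, 328, 0]) {
  translate([0, 0, 367]) cube([318, 316, 41]);
  cube([26, 26, 367]);
  translate([292, 0, 0]) cube([26, 26, 367]);
  translate([0, 290, 0]) cube([26, 26, 367]);
  translate([292, 290, 0]) cube([26, 26, 367]);
}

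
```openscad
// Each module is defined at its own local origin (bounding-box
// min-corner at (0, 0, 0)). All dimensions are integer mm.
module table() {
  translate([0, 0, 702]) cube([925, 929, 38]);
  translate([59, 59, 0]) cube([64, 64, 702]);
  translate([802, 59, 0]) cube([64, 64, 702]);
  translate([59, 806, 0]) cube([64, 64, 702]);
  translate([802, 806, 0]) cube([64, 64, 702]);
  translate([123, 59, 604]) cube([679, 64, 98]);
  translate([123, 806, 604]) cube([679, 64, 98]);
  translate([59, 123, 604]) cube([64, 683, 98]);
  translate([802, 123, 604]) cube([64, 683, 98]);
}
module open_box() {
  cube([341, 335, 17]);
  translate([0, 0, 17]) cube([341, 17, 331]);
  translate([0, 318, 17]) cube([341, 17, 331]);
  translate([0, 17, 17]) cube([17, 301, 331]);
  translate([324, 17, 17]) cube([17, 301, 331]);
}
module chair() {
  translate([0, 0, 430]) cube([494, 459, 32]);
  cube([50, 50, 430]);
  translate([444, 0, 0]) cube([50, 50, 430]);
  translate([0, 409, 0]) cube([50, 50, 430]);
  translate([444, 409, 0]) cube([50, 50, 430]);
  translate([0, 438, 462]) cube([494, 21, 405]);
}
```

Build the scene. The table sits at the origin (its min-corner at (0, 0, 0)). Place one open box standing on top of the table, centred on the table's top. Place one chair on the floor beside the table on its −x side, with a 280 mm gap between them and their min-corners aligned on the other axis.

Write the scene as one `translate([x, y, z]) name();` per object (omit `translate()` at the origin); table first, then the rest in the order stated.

table();
translate([292, 297, 740]) open_box();
translate([-774, 0, 0]) chair();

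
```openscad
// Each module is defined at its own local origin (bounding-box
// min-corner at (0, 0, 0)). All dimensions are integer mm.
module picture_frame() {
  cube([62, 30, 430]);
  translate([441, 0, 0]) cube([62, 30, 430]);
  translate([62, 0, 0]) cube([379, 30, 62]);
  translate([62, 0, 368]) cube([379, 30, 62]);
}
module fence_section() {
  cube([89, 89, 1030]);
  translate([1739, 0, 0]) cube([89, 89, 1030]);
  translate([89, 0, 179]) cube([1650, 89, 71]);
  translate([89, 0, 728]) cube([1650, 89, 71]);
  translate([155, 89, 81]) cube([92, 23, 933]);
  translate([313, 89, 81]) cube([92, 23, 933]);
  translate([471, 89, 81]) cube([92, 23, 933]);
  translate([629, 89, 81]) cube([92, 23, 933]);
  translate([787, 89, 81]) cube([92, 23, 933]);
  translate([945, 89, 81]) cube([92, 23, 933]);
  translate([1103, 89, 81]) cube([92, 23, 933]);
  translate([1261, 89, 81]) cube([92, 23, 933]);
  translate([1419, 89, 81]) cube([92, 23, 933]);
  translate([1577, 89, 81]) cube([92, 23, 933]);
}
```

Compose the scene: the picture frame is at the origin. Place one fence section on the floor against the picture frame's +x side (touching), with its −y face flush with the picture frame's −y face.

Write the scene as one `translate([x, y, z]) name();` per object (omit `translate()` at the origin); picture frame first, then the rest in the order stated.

picture_frame();
translate([503, 0, 0]) fence_section();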